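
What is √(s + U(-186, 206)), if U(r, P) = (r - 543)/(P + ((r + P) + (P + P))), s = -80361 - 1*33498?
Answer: 3*I*√5149565322/638 ≈ 337.43*I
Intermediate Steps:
s = -113859 (s = -80361 - 33498 = -113859)
U(r, P) = (-543 + r)/(r + 4*P) (U(r, P) = (-543 + r)/(P + ((P + r) + 2*P)) = (-543 + r)/(P + (r + 3*P)) = (-543 + r)/(r + 4*P))
√(s + U(-186, 206)) = √(-113859 + (-543 - 186)/(-186 + 4*206)) = √(-113859 - 729/(-186 + 824)) = √(-113859 - 729/638) = √(-72642771/638) = 3*I*√5149565322/638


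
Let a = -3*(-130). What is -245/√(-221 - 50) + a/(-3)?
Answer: -130 + 245*I*√271/271 ≈ -130.0 + 14.883*I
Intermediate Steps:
a = 390
-245/√(-221 - 50) + a/(-3) = -245/√(-221 - 50) + 390/(-3) = -245*(-I*√271/271) + 390*(-⅓) = -245*(-I*√271/271) - 130 = -(-245)*I*√271/271 - 130 = 245*I*√271/271 - 130 = -130 + 245*I*√271/271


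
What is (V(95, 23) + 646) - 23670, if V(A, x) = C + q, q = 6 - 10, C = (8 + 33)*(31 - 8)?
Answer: -22085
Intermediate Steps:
C = 943 (C = 41*23 = 943)
q = -4
V(A, x) = 939 (V(A, x) = 943 - 4 = 939)
(V(95, 23) + 646) - 23670 = (939 + 646) - 23670 = 1585 - 23670 = -22085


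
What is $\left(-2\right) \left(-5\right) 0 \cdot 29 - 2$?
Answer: $-2$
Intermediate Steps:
$\left(-2\right) \left(-5\right) 0 \cdot 29 - 2 = 10 \cdot 0 \cdot 29 - 2 = 0 \cdot 29 - 2 = 0 - 2 = -2$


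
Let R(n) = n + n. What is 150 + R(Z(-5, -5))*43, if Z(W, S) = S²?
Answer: 2300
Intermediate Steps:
R(n) = 2*n
150 + R(Z(-5, -5))*43 = 150 + (2*(-5)²)*43 = 150 + (2*25)*43 = 150 + 50*43 = 150 + 2150 = 2300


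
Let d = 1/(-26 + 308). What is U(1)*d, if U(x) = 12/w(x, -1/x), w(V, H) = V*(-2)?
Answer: -1/47 ≈ -0.021277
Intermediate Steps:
w(V, H) = -2*V
d = 1/282 ≈ 0.0035461
U(x) = -6/x (U(x) = 12/((-2*x)) = 12*(-1/(2*x)) = -6/x)
U(1)*d = -6/1*(1/282) = -6*1*(1/282) = -6*1/282 = -1/47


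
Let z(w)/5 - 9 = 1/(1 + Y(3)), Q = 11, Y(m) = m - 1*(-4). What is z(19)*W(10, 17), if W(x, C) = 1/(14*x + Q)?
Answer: 365/1208 ≈ 0.30215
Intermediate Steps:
Y(m) = 4 + m (Y(m) = m + 4 = 4 + m)
z(w) = 365/8 (z(w) = 45 + 5/(1 + (4 + 3)) = 45 + 5/(1 + 7) = 45 + 5/8 = 365/8)
W(x, C) = 1/(11 + 14*x) (W(x, C) = 1/(14*x + 11) = 1/(11 + 14*x))
z(19)*W(10, 17) = 365/(8*(11 + 14*10)) = 365/(8*(11 + 140)) = (365/8)/151 = (365/8)*(1/151) = 365/1208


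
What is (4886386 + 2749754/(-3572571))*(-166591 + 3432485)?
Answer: 57012574941251554888/3572571 ≈ 1.5958e+13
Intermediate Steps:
(4886386 + 2749754/(-3572571))*(-166591 + 3432485) = (4886386 + 2749754*(-1/3572571))*3265894 = (4886386 - 2749754/3572571)*3265894 = (17456958168652/3572571)*3265894 = 57012574941251554888/3572571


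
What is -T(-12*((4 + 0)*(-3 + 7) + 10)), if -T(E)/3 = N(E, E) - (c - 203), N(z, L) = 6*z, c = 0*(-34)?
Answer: -5007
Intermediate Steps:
c = 0
T(E) = -609 - 18*E (T(E) = -3*(6*E - (0 - 203)) = -3*(6*E - 1*(-203)) = -3*(6*E + 203) = -3*(203 + 6*E) = -609 - 18*E)
-T(-12*((4 + 0)*(-3 + 7) + 10)) = -(-609 - (-216)*((4 + 0)*(-3 + 7) + 10)) = -(-609 - (-216)*(4*4 + 10)) = -(-609 - (-216)*(16 + 10)) = -(-609 - (-216)*26) = -(-609 - 18*(-312)) = -(-609 + 5616) = -1*5007 = -5007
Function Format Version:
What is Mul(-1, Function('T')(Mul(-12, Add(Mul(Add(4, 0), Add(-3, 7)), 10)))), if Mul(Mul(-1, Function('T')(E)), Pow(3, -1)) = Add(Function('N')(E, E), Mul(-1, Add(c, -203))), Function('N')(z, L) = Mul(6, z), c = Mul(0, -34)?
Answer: -5007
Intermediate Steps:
c = 0
Function('T')(E) = Add(-609, Mul(-18, E)) (Function('T')(E) = Mul(-3, Add(Mul(6, E), Mul(-1, Add(0, -203)))) = Mul(-3, Add(Mul(6, E), Mul(-1, -203))) = Mul(-3, Add(Mul(6, E), 203)) = Mul(-3, Add(203, Mul(6, E))) = Add(-609, Mul(-18, E)))
Mul(-1, Function('T')(Mul(-12, Add(Mul(Add(4, 0), Add(-3, 7)), 10)))) = Mul(-1, Add(-609, Mul(-18, Mul(-12, Add(Mul(Add(4, 0), Add(-3, 7)), 10))))) = Mul(-1, Add(-609, Mul(-18, Mul(-12, Add(Mul(4, 4), 10))))) = Mul(-1, Add(-609, Mul(-18, Mul(-12, Add(16, 10))))) = Mul(-1, Add(-609, Mul(-18, Mul(-12, 26)))) = Mul(-1, Add(-609, Mul(-18, -312))) = Mul(-1, Add(-609, 5616)) = Mul(-1, 5007) = -5007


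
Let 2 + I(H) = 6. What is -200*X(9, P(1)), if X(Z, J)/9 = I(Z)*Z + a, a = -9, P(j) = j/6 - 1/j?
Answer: -48600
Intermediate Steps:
P(j) = -1/j + j/6 (P(j) = j*(⅙) - 1/j = j/6 - 1/j = -1/j + j/6)
I(H) = 4 (I(H) = -2 + 6 = 4)
X(Z, J) = -81 + 36*Z (X(Z, J) = 9*(4*Z - 9) = 9*(-9 + 4*Z) = -81 + 36*Z)
-200*X(9, P(1)) = -200*(-81 + 36*9) = -200*(-81 + 324) = -200*243 = -48600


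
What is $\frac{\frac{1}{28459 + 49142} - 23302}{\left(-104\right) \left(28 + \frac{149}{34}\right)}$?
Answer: $\frac{30740394517}{4442812452} \approx 6.9191$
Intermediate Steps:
$\frac{\frac{1}{28459 + 49142} - 23302}{\left(-104\right) \left(28 + \frac{149}{34}\right)} = \frac{\frac{1}{77601} - 23302}{\left(-104\right) \left(28 + 149 \cdot \frac{1}{34}\right)} = \frac{\frac{1}{77601} - 23302}{\left(-104\right) \left(28 + \frac{149}{34}\right)} = - \frac{1808258501}{77601 \left(\left(-104\right) \frac{1101}{34}\right)} = - \frac{1808258501}{77601 \left(- \frac{57252}{17}\right)} = \left(- \frac{1808258501}{77601}\right) \left(- \frac{17}{57252}\right) = \frac{30740394517}{4442812452}$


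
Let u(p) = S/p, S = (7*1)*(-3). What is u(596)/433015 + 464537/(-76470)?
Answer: -2397725781653/394702872036 ≈ -6.0748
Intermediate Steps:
S = -21 (S = 7*(-3) = -21)
u(p) = -21/p
u(596)/433015 + 464537/(-76470) = -21/596/433015 + 464537/(-76470) = -21*1/596*(1/433015) + 464537*(-1/76470) = -21/596*1/433015 - 464537/76470 = -21/258076940 - 464537/76470 = -2397725781653/394702872036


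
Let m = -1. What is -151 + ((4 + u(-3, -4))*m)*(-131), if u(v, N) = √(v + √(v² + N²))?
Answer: 373 + 131*√2 ≈ 558.26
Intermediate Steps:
u(v, N) = √(v + √(N² + v²))
-151 + ((4 + u(-3, -4))*m)*(-131) = -151 + ((4 + √(-3 + √((-4)² + (-3)²)))*(-1))*(-131) = -151 + ((4 + √(-3 + √(16 + 9)))*(-1))*(-131) = -151 + ((4 + √(-3 + √25))*(-1))*(-131) = -151 + ((4 + √(-3 + 5))*(-1))*(-131) = -151 + ((4 + √2)*(-1))*(-131) = -151 + (-4 - √2)*(-131) = -151 + (524 + 131*√2) = 373 + 131*√2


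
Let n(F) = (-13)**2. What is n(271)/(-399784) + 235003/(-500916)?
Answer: -23508773539/50064550536 ≈ -0.46957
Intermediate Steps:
n(F) = 169
n(271)/(-399784) + 235003/(-500916) = 169/(-399784) + 235003/(-500916) = 169*(-1/399784) + 235003*(-1/500916) = -169/399784 - 235003/500916 = -23508773539/50064550536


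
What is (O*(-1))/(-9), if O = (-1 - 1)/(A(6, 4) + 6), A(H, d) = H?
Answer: -1/54 ≈ -0.018519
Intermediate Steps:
O = -1/6 (O = (-1 - 1)/(6 + 6) = -2/12 = -2*1/12 = -1/6 ≈ -0.16667)
(O*(-1))/(-9) = -1/6*(-1)/(-9) = (1/6)*(-1/9) = -1/54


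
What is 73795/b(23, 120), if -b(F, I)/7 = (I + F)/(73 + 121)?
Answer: -14316230/1001 ≈ -14302.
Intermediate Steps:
b(F, I) = -7*F/194 - 7*I/194 (b(F, I) = -7*(I + F)/(73 + 121) = -7*(F + I)/194 = -7*(F/194 + I/194) = -7*F/194 - 7*I/194)
73795/b(23, 120) = 73795/(-7/194*23 - 7/194*120) = 73795/(-161/194 - 420/97) = 73795/(-1001/194) = 73795*(-194/1001) = -14316230/1001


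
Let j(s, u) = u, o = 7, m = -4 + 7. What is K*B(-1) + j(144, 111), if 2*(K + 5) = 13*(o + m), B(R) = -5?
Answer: -189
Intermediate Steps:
m = 3
K = 60 (K = -5 + (13*(7 + 3))/2 = -5 + (13*10)/2 = -5 + (1/2)*130 = -5 + 65 = 60)
K*B(-1) + j(144, 111) = 60*(-5) + 111 = -300 + 111 = -189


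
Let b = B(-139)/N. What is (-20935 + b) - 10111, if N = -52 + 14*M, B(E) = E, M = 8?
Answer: -1862899/60 ≈ -31048.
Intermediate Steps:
N = 60 (N = -52 + 14*8 = -52 + 112 = 60)
b = -139/60 ≈ -2.3167
(-20935 + b) - 10111 = (-20935 - 139/60) - 10111 = -1256239/60 - 10111 = -1862899/60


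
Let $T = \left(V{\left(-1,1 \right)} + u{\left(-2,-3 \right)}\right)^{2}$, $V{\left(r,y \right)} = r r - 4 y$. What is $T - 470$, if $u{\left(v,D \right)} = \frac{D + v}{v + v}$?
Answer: $- \frac{7471}{16} \approx -466.94$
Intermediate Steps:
$u{\left(v,D \right)} = \frac{D + v}{2 v}$
$V{\left(r,y \right)} = r^{2} - 4 y$
$T = \frac{49}{16}$ ($T = \left(\left(\left(-1\right)^{2} - 4\right) + \frac{-3 - 2}{2 \left(-2\right)}\right)^{2} = \left(\left(1 - 4\right) + \frac{1}{2} \left(- \frac{1}{2}\right) \left(-5\right)\right)^{2} = \left(-3 + \frac{5}{4}\right)^{2} = \left(- \frac{7}{4}\right)^{2} = \frac{49}{16} \approx 3.0625$)
$T - 470 = \frac{49}{16} - 470 = - \frac{7471}{16}$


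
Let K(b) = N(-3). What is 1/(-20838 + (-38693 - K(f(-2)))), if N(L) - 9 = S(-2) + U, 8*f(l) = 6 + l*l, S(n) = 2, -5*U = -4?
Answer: -5/297714 ≈ -1.6795e-5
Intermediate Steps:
U = 4/5 (U = -1/5*(-4) = 4/5 ≈ 0.80000)
f(l) = 3/4 + l**2/8 (f(l) = (6 + l*l)/8 = (6 + l**2)/8 = 3/4 + l**2/8)
N(L) = 59/5 (N(L) = 9 + (2 + 4/5) = 9 + 14/5 = 59/5)
K(b) = 59/5
1/(-20838 + (-38693 - K(f(-2)))) = 1/(-20838 + (-38693 - 1*59/5)) = 1/(-20838 + (-38693 - 59/5)) = 1/(-20838 - 193524/5) = 1/(-297714/5) = -5/297714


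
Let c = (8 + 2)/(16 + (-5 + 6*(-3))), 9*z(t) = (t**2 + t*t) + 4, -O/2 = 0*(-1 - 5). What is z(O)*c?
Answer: -40/63 ≈ -0.63492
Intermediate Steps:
O = 0 (O = -0*(-1 - 5) = -0*(-6) = -2*0 = 0)
z(t) = 4/9 + 2*t**2/9 (z(t) = ((t**2 + t*t) + 4)/9 = ((t**2 + t**2) + 4)/9 = (2*t**2 + 4)/9 = (4 + 2*t**2)/9 = 4/9 + 2*t**2/9)
c = -10/7 (c = 10/(16 + (-5 - 18)) = 10/(16 - 23) = 10/(-7) = 10*(-1/7) = -10/7 ≈ -1.4286)
z(O)*c = (4/9 + (2/9)*0**2)*(-10/7) = (4/9 + (2/9)*0)*(-10/7) = (4/9 + 0)*(-10/7) = (4/9)*(-10/7) = -40/63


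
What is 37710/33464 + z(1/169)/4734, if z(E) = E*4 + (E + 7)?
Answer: 839152497/743687204 ≈ 1.1284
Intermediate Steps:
z(E) = 7 + 5*E (z(E) = 4*E + (7 + E) = 7 + 5*E)
37710/33464 + z(1/169)/4734 = 37710/33464 + (7 + 5/169)/4734 = 37710*(1/33464) + (7 + 5*(1/169))*(1/4734) = 18855/16732 + (7 + 5/169)*(1/4734) = 18855/16732 + (1188/169)*(1/4734) = 18855/16732 + 66/44447 = 839152497/743687204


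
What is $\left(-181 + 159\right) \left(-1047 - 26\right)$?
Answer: $23606$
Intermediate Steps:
$\left(-181 + 159\right) \left(-1047 - 26\right) = \left(-22\right) \left(-1073\right) = 23606$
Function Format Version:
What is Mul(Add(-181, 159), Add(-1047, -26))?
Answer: 23606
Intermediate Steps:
Mul(Add(-181, 159), Add(-1047, -26)) = Mul(-22, -1073) = 23606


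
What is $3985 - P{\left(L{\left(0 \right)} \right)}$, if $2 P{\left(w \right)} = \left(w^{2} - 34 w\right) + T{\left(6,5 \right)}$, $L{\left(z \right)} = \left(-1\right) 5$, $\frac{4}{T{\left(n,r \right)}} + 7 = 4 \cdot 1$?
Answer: $\frac{23329}{6} \approx 3888.2$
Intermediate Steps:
$T{\left(n,r \right)} = - \frac{4}{3}$ ($T{\left(n,r \right)} = \frac{4}{-7 + 4 \cdot 1} = \frac{4}{-7 + 4} = \frac{4}{-3} = 4 \left(- \frac{1}{3}\right) = - \frac{4}{3}$)
$L{\left(z \right)} = -5$
$P{\left(w \right)} = - \frac{2}{3} + \frac{w^{2}}{2} - 17 w$ ($P{\left(w \right)} = \frac{\left(w^{2} - 34 w\right) - \frac{4}{3}}{2} = \frac{- \frac{4}{3} + w^{2} - 34 w}{2} = - \frac{2}{3} + \frac{w^{2}}{2} - 17 w$)
$3985 - P{\left(L{\left(0 \right)} \right)} = 3985 - \left(- \frac{2}{3} + \frac{\left(-5\right)^{2}}{2} - -85\right) = 3985 - \left(- \frac{2}{3} + \frac{1}{2} \cdot 25 + 85\right) = 3985 - \left(- \frac{2}{3} + \frac{25}{2} + 85\right) = 3985 - \frac{581}{6} = \frac{23329}{6}$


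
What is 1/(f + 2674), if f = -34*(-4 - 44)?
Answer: 1/4306 ≈ 0.00023223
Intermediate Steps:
f = 1632 (f = -34*(-48) = 1632)
1/(f + 2674) = 1/(1632 + 2674) = 1/4306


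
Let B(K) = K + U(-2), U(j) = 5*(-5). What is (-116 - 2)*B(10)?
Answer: 1770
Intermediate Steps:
U(j) = -25
B(K) = -25 + K (B(K) = K - 25 = -25 + K)
(-116 - 2)*B(10) = (-116 - 2)*(-25 + 10) = -118*(-15) = 1770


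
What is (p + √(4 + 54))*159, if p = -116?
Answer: -18444 + 159*√58 ≈ -17233.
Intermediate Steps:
(p + √(4 + 54))*159 = (-116 + √(4 + 54))*159 = (-116 + √58)*159 = -18444 + 159*√58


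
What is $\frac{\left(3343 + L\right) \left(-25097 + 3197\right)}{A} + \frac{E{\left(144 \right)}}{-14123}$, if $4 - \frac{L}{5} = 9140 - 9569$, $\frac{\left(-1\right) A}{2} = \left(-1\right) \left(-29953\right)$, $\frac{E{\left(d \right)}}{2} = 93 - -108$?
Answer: $\frac{851782808694}{423026219} \approx 2013.5$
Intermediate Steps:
$E{\left(d \right)} = 402$ ($E{\left(d \right)} = 2 \left(93 - -108\right) = 2 \left(93 + 108\right) = 2 \cdot 201 = 402$)
$A = -59906$ ($A = - 2 \left(\left(-1\right) \left(-29953\right)\right) = \left(-2\right) 29953 = -59906$)
$L = 2165$ ($L = 20 - 5 \left(9140 - 9569\right) = 20 - -2145 = 20 + 2145 = 2165$)
$\frac{\left(3343 + L\right) \left(-25097 + 3197\right)}{A} + \frac{E{\left(144 \right)}}{-14123} = \frac{\left(3343 + 2165\right) \left(-25097 + 3197\right)}{-59906} + \frac{402}{-14123} = 5508 \left(-21900\right) \left(- \frac{1}{59906}\right) + 402 \left(- \frac{1}{14123}\right) = \left(-120625200\right) \left(- \frac{1}{59906}\right) - \frac{402}{14123} = \frac{60312600}{29953} - \frac{402}{14123} = \frac{851782808694}{423026219}$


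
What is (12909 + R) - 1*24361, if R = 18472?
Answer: 7020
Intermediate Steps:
(12909 + R) - 1*24361 = (12909 + 18472) - 1*24361 = 31381 - 24361 = 7020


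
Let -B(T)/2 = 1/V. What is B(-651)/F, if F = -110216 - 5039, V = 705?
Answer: 2/81254775 ≈ 2.4614e-8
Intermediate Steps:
B(T) = -2/705
F = -115255
B(-651)/F = -2/705/(-115255) = -2/705*(-1/115255) = 2/81254775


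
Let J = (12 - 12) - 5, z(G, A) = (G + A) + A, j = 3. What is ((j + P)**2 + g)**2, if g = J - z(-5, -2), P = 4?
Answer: 2809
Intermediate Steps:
z(G, A) = G + 2*A (z(G, A) = (A + G) + A = G + 2*A)
J = -5 (J = 0 - 5 = -5)
g = 4 (g = -5 - (-5 + 2*(-2)) = -5 - (-5 - 4) = -5 - 1*(-9) = -5 + 9 = 4)
((j + P)**2 + g)**2 = ((3 + 4)**2 + 4)**2 = (7**2 + 4)**2 = (49 + 4)**2 = 53**2 = 2809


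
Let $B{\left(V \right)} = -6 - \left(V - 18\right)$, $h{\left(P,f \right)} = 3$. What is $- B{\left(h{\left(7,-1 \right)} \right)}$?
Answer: $-9$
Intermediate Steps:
$B{\left(V \right)} = 12 - V$ ($B{\left(V \right)} = -6 - \left(-18 + V\right) = 12 - V$)
$- B{\left(h{\left(7,-1 \right)} \right)} = - (12 - 3) = \left(-1\right) 9 = -9$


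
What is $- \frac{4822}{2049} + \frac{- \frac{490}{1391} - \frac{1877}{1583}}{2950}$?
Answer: $- \frac{31329500325973}{13309815006150} \approx -2.3539$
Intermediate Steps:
$- \frac{4822}{2049} + \frac{- \frac{490}{1391} - \frac{1877}{1583}}{2950} = \left(-4822\right) \frac{1}{2049} + \left(\left(-490\right) \frac{1}{1391} - \frac{1877}{1583}\right) \frac{1}{2950} = - \frac{4822}{2049} + \left(- \frac{490}{1391} - \frac{1877}{1583}\right) \frac{1}{2950} = - \frac{4822}{2049} - \frac{3386577}{6495761350} = - \frac{31329500325973}{13309815006150}$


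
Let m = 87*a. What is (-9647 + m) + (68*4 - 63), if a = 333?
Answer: 19533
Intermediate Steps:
m = 28971 (m = 87*333 = 28971)
(-9647 + m) + (68*4 - 63) = (-9647 + 28971) + (68*4 - 63) = 19324 + (272 - 63) = 19324 + 209 = 19533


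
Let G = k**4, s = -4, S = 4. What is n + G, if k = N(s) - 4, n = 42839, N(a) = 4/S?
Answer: 42920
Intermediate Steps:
N(a) = 1 (N(a) = 4/4 = 4*(1/4) = 1)
k = -3 (k = 1 - 4 = -3)
G = 81 (G = (-3)**4 = 81)
n + G = 42839 + 81 = 42920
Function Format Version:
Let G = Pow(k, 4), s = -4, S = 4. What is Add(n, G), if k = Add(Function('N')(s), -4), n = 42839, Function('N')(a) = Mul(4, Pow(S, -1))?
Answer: 42920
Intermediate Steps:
Function('N')(a) = 1 (Function('N')(a) = Mul(4, Pow(4, -1)) = Mul(4, Rational(1, 4)) = 1)
k = -3 (k = Add(1, -4) = -3)
G = 81 (G = Pow(-3, 4) = 81)
Add(n, G) = Add(42839, 81) = 42920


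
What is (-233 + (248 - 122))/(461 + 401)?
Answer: -107/862 ≈ -0.12413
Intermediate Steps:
(-233 + (248 - 122))/(461 + 401) = (-233 + 126)/862 = -107*1/862 = -107/862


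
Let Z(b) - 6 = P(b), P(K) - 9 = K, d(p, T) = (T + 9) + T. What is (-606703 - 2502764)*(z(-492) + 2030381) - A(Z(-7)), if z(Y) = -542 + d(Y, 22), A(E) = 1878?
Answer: -6311882189442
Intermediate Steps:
d(p, T) = 9 + 2*T (d(p, T) = (9 + T) + T = 9 + 2*T)
P(K) = 9 + K
Z(b) = 15 + b (Z(b) = 6 + (9 + b) = 15 + b)
z(Y) = -489 (z(Y) = -542 + (9 + 2*22) = -542 + (9 + 44) = -542 + 53 = -489)
(-606703 - 2502764)*(z(-492) + 2030381) - A(Z(-7)) = (-606703 - 2502764)*(-489 + 2030381) - 1*1878 = -3109467*2029892 - 1878 = -6311882187564 - 1878 = -6311882189442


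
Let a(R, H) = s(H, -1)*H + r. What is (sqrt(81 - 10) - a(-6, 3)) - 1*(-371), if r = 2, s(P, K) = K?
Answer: 372 + sqrt(71) ≈ 380.43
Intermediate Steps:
a(R, H) = 2 - H (a(R, H) = -H + 2 = 2 - H)
(sqrt(81 - 10) - a(-6, 3)) - 1*(-371) = (sqrt(81 - 10) - (2 - 1*3)) - 1*(-371) = (sqrt(71) - (2 - 3)) + 371 = (sqrt(71) - 1*(-1)) + 371 = (sqrt(71) + 1) + 371 = (1 + sqrt(71)) + 371 = 372 + sqrt(71)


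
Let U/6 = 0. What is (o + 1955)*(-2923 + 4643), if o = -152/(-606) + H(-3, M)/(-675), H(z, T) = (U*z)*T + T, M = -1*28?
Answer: 45855906232/13635 ≈ 3.3631e+6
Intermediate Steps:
U = 0 (U = 6*0 = 0)
M = -28
H(z, T) = T (H(z, T) = (0*z)*T + T = 0*T + T = 0 + T = T)
o = 19928/68175 (o = -152/(-606) - 28/(-675) = -152*(-1/606) - 28*(-1/675) = 76/303 + 28/675 = 19928/68175 ≈ 0.29231)
(o + 1955)*(-2923 + 4643) = (19928/68175 + 1955)*(-2923 + 4643) = (133302053/68175)*1720 = 45855906232/13635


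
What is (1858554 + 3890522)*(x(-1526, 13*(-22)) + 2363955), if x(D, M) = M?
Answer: 13588912719844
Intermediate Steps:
(1858554 + 3890522)*(x(-1526, 13*(-22)) + 2363955) = (1858554 + 3890522)*(13*(-22) + 2363955) = 5749076*(-286 + 2363955) = 5749076*2363669 = 13588912719844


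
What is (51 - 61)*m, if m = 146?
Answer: -1460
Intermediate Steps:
(51 - 61)*m = (51 - 61)*146 = -10*146 = -1460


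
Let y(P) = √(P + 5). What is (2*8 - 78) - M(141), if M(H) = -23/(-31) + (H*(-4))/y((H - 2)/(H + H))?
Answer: -1945/31 + 564*√436818/1549 ≈ 177.90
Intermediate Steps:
y(P) = √(5 + P)
M(H) = 23/31 - 4*H/√(5 + (-2 + H)/(2*H)) (M(H) = -23/(-31) + (H*(-4))/(√(5 + (H - 2)/(H + H))) = -23*(-1/31) + (-4*H)/(√(5 + (-2 + H)/((2*H)))) = 23/31 + (-4*H)/(√(5 + (-2 + H)*(1/(2*H)))) = 23/31 + (-4*H)/(√(5 + (-2 + H)/(2*H))) = 23/31 + (-4*H)/√(5 + (-2 + H)/(2*H)) = 23/31 - 4*H/√(5 + (-2 + H)/(2*H)))
(2*8 - 78) - M(141) = (2*8 - 78) - (23/31 - 4*141*√2/√(11 - 2/141)) = (16 - 78) - (23/31 - 4*141*√2/√(11 - 2*1/141)) = -62 - (23/31 - 4*141*√2/√(11 - 2/141)) = -62 - (23/31 - 4*141*√2/√(1549/141)) = -62 - (23/31 - 4*141*√2*√218409/1549) = -62 - (23/31 - 564*√436818/1549) = -62 + (-23/31 + 564*√436818/1549) = -1945/31 + 564*√436818/1549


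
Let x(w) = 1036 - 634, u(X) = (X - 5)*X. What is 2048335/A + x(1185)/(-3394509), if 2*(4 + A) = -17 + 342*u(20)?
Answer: 927076129992/23212784045 ≈ 39.938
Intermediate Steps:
u(X) = X*(-5 + X) (u(X) = (-5 + X)*X = X*(-5 + X))
A = 102575/2 (A = -4 + (-17 + 342*(20*(-5 + 20)))/2 = -4 + (-17 + 342*(20*15))/2 = -4 + (-17 + 342*300)/2 = -4 + (-17 + 102600)/2 = -4 + (½)*102583 = -4 + 102583/2 = 102575/2 ≈ 51288.)
x(w) = 402
2048335/A + x(1185)/(-3394509) = 2048335/(102575/2) + 402/(-3394509) = 2048335*(2/102575) + 402*(-1/3394509) = 819334/20515 - 134/1131503 = 927076129992/23212784045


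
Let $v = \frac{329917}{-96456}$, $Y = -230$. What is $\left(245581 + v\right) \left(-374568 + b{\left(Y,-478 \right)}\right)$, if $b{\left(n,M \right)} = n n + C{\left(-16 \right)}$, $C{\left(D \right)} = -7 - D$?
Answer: $- \frac{7619275374140521}{96456} \approx -7.8992 \cdot 10^{10}$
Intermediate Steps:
$v = - \frac{329917}{96456}$ ($v = 329917 \left(- \frac{1}{96456}\right) = - \frac{329917}{96456} \approx -3.4204$)
$b{\left(n,M \right)} = 9 + n^{2}$ ($b{\left(n,M \right)} = n n - -9 = n^{2} + \left(-7 + 16\right) = n^{2} + 9 = 9 + n^{2}$)
$\left(245581 + v\right) \left(-374568 + b{\left(Y,-478 \right)}\right) = \left(245581 - \frac{329917}{96456}\right) \left(-374568 + \left(9 + \left(-230\right)^{2}\right)\right) = \frac{23687431019 \left(-374568 + \left(9 + 52900\right)\right)}{96456} = \frac{23687431019 \left(-374568 + 52909\right)}{96456} = \frac{23687431019}{96456} \left(-321659\right) = - \frac{7619275374140521}{96456}$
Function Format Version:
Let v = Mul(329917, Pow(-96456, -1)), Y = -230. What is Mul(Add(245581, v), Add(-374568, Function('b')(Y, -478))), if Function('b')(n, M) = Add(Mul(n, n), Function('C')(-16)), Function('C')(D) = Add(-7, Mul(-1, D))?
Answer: Rational(-7619275374140521, 96456) ≈ -7.8992e+10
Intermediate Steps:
v = Rational(-329917, 96456) (v = Mul(329917, Rational(-1, 96456)) = Rational(-329917, 96456) ≈ -3.4204)
Function('b')(n, M) = Add(9, Pow(n, 2)) (Function('b')(n, M) = Add(Mul(n, n), Add(-7, Mul(-1, -16))) = Add(Pow(n, 2), Add(-7, 16)) = Add(Pow(n, 2), 9) = Add(9, Pow(n, 2)))
Mul(Add(245581, v), Add(-374568, Function('b')(Y, -478))) = Mul(Add(245581, Rational(-329917, 96456)), Add(-374568, Add(9, Pow(-230, 2)))) = Mul(Rational(23687431019, 96456), Add(-374568, Add(9, 52900))) = Mul(Rational(23687431019, 96456), Add(-374568, 52909)) = Mul(Rational(23687431019, 96456), -321659) = Rational(-7619275374140521, 96456)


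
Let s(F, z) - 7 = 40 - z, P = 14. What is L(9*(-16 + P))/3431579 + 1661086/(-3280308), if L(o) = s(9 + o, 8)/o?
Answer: -475012911844/938053003861 ≈ -0.50638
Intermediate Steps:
s(F, z) = 47 - z (s(F, z) = 7 + (40 - z) = 47 - z)
L(o) = 39/o (L(o) = (47 - 1*8)/o = (47 - 8)/o = 39/o)
L(9*(-16 + P))/3431579 + 1661086/(-3280308) = (39/((9*(-16 + 14))))/3431579 + 1661086/(-3280308) = (39/((9*(-2))))*(1/3431579) + 1661086*(-1/3280308) = (39/(-18))*(1/3431579) - 830543/1640154 = (39*(-1/18))*(1/3431579) - 830543/1640154 = -13/6*1/3431579 - 830543/1640154 = -13/20589474 - 830543/1640154 = -475012911844/938053003861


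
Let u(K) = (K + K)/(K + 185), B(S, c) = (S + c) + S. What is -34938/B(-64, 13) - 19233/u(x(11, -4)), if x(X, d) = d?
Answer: 400614399/920 ≈ 4.3545e+5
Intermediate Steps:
B(S, c) = c + 2*S
u(K) = 2*K/(185 + K) (u(K) = (2*K)/(185 + K) = 2*K/(185 + K))
-34938/B(-64, 13) - 19233/u(x(11, -4)) = -34938/(13 + 2*(-64)) - 19233/(2*(-4)/(185 - 4)) = -34938/(13 - 128) - 19233/(2*(-4)/181) = -34938/(-115) - 19233/(2*(-4)*(1/181)) = -34938*(-1/115) - 19233/(-8/181) = 34938/115 - 19233*(-181/8) = 34938/115 + 3481173/8 = 400614399/920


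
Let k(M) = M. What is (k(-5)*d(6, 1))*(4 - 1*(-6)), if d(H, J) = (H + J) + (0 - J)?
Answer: -300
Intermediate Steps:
d(H, J) = H (d(H, J) = (H + J) - J = H)
(k(-5)*d(6, 1))*(4 - 1*(-6)) = (-5*6)*(4 - 1*(-6)) = -30*(4 + 6) = -30*10 = -300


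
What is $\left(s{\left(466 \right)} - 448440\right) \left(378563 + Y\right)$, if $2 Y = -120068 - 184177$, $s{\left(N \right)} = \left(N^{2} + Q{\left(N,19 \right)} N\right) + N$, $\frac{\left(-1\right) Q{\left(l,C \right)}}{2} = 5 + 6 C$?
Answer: $-77380606303$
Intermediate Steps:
$Q{\left(l,C \right)} = -10 - 12 C$ ($Q{\left(l,C \right)} = - 2 \left(5 + 6 C\right) = -10 - 12 C$)
$s{\left(N \right)} = N^{2} - 237 N$ ($s{\left(N \right)} = \left(N^{2} + \left(-10 - 228\right) N\right) + N = \left(N^{2} - 238 N\right) + N = N^{2} - 237 N$)
$Y = - \frac{304245}{2}$ ($Y = \frac{-120068 - 184177}{2} = \frac{1}{2} \left(-304245\right) = - \frac{304245}{2} \approx -1.5212 \cdot 10^{5}$)
$\left(s{\left(466 \right)} - 448440\right) \left(378563 + Y\right) = \left(466 \left(-237 + 466\right) - 448440\right) \left(378563 - \frac{304245}{2}\right) = \left(466 \cdot 229 - 448440\right) \frac{452881}{2} = \left(106714 - 448440\right) \frac{452881}{2} = \left(-341726\right) \frac{452881}{2} = -77380606303$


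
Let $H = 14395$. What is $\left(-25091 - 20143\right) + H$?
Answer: $-30839$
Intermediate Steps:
$\left(-25091 - 20143\right) + H = \left(-25091 - 20143\right) + 14395 = -45234 + 14395 = -30839$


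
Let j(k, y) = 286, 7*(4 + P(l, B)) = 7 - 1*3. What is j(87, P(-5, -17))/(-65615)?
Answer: -26/5965 ≈ -0.0043588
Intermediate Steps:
P(l, B) = -24/7 (P(l, B) = -4 + (7 - 1*3)/7 = -4 + (7 - 3)/7 = -4 + (⅐)*4 = -4 + 4/7 = -24/7)
j(87, P(-5, -17))/(-65615) = 286/(-65615) = 286*(-1/65615) = -26/5965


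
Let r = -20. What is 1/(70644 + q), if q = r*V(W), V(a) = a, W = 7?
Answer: 1/70504 ≈ 1.4184e-5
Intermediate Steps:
q = -140 (q = -20*7 = -140)
1/(70644 + q) = 1/(70644 - 140) = 1/70504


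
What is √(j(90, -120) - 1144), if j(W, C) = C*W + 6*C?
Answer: 2*I*√3166 ≈ 112.53*I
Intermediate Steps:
j(W, C) = 6*C + C*W
√(j(90, -120) - 1144) = √(-120*(6 + 90) - 1144) = √(-120*96 - 1144) = √(-11520 - 1144) = √(-12664) = 2*I*√3166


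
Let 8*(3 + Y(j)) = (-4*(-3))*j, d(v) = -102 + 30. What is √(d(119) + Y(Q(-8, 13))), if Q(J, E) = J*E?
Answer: I*√231 ≈ 15.199*I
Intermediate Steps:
Q(J, E) = E*J
d(v) = -72
Y(j) = -3 + 3*j/2 (Y(j) = -3 + ((-4*(-3))*j)/8 = -3 + (12*j)/8 = -3 + 3*j/2)
√(d(119) + Y(Q(-8, 13))) = √(-72 + (-3 + 3*(13*(-8))/2)) = √(-72 + (-3 + (3/2)*(-104))) = √(-72 + (-3 - 156)) = √(-72 - 159) = √(-231) = I*√231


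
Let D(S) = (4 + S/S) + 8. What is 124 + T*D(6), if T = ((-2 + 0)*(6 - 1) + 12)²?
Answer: 176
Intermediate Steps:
T = 4 (T = (-2*5 + 12)² = (-10 + 12)² = 2² = 4)
D(S) = 13 (D(S) = (4 + 1) + 8 = 5 + 8 = 13)
124 + T*D(6) = 124 + 4*13 = 124 + 52 = 176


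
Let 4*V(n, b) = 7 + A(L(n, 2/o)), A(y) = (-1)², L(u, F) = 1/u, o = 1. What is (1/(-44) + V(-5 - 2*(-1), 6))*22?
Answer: 87/2 ≈ 43.500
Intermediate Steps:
A(y) = 1
V(n, b) = 2 (V(n, b) = (7 + 1)/4 = (¼)*8 = 2)
(1/(-44) + V(-5 - 2*(-1), 6))*22 = (1/(-44) + 2)*22 = (-1/44 + 2)*22 = (87/44)*22 = 87/2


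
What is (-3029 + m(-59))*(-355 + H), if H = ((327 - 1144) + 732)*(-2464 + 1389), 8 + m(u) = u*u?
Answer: 40412880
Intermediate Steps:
m(u) = -8 + u**2 (m(u) = -8 + u*u = -8 + u**2)
H = 91375 (H = (-817 + 732)*(-1075) = -85*(-1075) = 91375)
(-3029 + m(-59))*(-355 + H) = (-3029 + (-8 + (-59)**2))*(-355 + 91375) = (-3029 + (-8 + 3481))*91020 = (-3029 + 3473)*91020 = 444*91020 = 40412880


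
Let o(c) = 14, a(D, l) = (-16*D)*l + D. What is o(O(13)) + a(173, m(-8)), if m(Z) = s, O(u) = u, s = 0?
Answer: 187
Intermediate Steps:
m(Z) = 0
a(D, l) = D - 16*D*l (a(D, l) = -16*D*l + D = D - 16*D*l)
o(O(13)) + a(173, m(-8)) = 14 + 173*(1 - 16*0) = 14 + 173*(1 + 0) = 14 + 173*1 = 14 + 173 = 187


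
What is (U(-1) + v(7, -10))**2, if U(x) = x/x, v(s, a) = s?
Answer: 64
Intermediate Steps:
U(x) = 1
(U(-1) + v(7, -10))**2 = (1 + 7)**2 = 8**2 = 64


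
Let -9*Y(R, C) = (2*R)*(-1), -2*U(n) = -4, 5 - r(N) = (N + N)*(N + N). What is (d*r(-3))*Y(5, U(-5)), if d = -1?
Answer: 310/9 ≈ 34.444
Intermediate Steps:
r(N) = 5 - 4*N² (r(N) = 5 - (N + N)*(N + N) = 5 - 2*N*2*N = 5 - 4*N²)
U(n) = 2 (U(n) = -½*(-4) = 2)
Y(R, C) = 2*R/9 (Y(R, C) = -2*R*(-1)/9 = -(-2)*R/9 = 2*R/9)
(d*r(-3))*Y(5, U(-5)) = (-(5 - 4*(-3)²))*((2/9)*5) = -(5 - 4*9)*(10/9) = -(5 - 36)*(10/9) = -1*(-31)*(10/9) = 31*(10/9) = 310/9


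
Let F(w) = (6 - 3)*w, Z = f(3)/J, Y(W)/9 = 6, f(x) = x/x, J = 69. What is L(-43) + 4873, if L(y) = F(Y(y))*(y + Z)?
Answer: -48085/23 ≈ -2090.7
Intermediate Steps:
f(x) = 1
Y(W) = 54 (Y(W) = 9*6 = 54)
Z = 1/69 ≈ 0.014493
F(w) = 3*w
L(y) = 54/23 + 162*y (L(y) = (3*54)*(y + 1/69) = 162*(1/69 + y) = 54/23 + 162*y)
L(-43) + 4873 = (54/23 + 162*(-43)) + 4873 = (54/23 - 6966) + 4873 = -160164/23 + 4873 = -48085/23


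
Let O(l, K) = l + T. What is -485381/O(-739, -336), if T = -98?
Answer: 485381/837 ≈ 579.91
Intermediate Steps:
O(l, K) = -98 + l (O(l, K) = l - 98 = -98 + l)
-485381/O(-739, -336) = -485381/(-98 - 739) = -485381/(-837) = -485381*(-1/837) = 485381/837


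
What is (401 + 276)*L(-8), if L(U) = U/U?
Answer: 677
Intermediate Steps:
L(U) = 1
(401 + 276)*L(-8) = (401 + 276)*1 = 677*1 = 677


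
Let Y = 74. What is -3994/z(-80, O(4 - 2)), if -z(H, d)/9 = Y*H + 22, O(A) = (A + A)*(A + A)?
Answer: -1997/26541 ≈ -0.075242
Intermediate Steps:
O(A) = 4*A**2 (O(A) = (2*A)*(2*A) = 4*A**2)
z(H, d) = -198 - 666*H (z(H, d) = -9*(74*H + 22) = -9*(22 + 74*H) = -198 - 666*H)
-3994/z(-80, O(4 - 2)) = -3994/(-198 - 666*(-80)) = -3994/(-198 + 53280) = -3994/53082 = -3994*1/53082 = -1997/26541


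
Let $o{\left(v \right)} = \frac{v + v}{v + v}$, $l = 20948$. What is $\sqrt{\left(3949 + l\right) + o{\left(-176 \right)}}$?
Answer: $\sqrt{24898} \approx 157.79$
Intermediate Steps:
$o{\left(v \right)} = 1$ ($o{\left(v \right)} = \frac{2 v}{2 v} = 2 v \frac{1}{2 v} = 1$)
$\sqrt{\left(3949 + l\right) + o{\left(-176 \right)}} = \sqrt{\left(3949 + 20948\right) + 1} = \sqrt{24897 + 1} = \sqrt{24898}$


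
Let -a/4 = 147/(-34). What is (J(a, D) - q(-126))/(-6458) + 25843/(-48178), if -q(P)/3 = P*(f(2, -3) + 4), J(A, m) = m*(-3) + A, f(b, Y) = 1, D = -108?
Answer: -46140271/155566762 ≈ -0.29659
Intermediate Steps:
a = 294/17 (a = -588/(-34) = -588*(-1)/34 = -4*(-147/34) = 294/17 ≈ 17.294)
J(A, m) = A - 3*m (J(A, m) = -3*m + A = A - 3*m)
q(P) = -15*P (q(P) = -3*P*(1 + 4) = -3*P*5 = -15*P)
(J(a, D) - q(-126))/(-6458) + 25843/(-48178) = ((294/17 - 3*(-108)) - (-15)*(-126))/(-6458) + 25843/(-48178) = ((294/17 + 324) - 1*1890)*(-1/6458) + 25843*(-1/48178) = (5802/17 - 1890)*(-1/6458) - 25843/48178 = -26328/17*(-1/6458) - 25843/48178 = 13164/54893 - 25843/48178 = -46140271/155566762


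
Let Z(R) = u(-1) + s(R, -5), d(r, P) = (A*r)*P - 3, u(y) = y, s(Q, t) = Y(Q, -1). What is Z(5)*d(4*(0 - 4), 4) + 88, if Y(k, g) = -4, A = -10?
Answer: -3097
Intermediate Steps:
s(Q, t) = -4
d(r, P) = -3 - 10*P*r (d(r, P) = (-10*r)*P - 3 = -10*P*r - 3 = -3 - 10*P*r)
Z(R) = -5 (Z(R) = -1 - 4 = -5)
Z(5)*d(4*(0 - 4), 4) + 88 = -5*(-3 - 10*4*4*(0 - 4)) + 88 = -5*(-3 - 10*4*4*(-4)) + 88 = -5*(-3 - 10*4*(-16)) + 88 = -5*(-3 + 640) + 88 = -5*637 + 88 = -3185 + 88 = -3097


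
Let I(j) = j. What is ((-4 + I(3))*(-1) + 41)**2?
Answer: 1764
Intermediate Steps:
((-4 + I(3))*(-1) + 41)**2 = ((-4 + 3)*(-1) + 41)**2 = (-1*(-1) + 41)**2 = (1 + 41)**2 = 42**2 = 1764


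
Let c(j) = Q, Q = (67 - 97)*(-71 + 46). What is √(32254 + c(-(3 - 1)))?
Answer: 2*√8251 ≈ 181.67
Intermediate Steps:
Q = 750 (Q = -30*(-25) = 750)
c(j) = 750
√(32254 + c(-(3 - 1))) = √(32254 + 750) = √33004 = 2*√8251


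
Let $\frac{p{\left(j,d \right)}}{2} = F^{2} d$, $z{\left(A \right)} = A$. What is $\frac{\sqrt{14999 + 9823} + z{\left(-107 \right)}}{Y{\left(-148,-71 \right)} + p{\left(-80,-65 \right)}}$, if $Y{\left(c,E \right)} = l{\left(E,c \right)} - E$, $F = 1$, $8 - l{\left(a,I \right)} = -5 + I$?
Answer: $- \frac{107}{102} + \frac{\sqrt{2758}}{34} \approx 0.49559$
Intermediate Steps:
$l{\left(a,I \right)} = 13 - I$ ($l{\left(a,I \right)} = 8 - \left(-5 + I\right) = 13 - I$)
$p{\left(j,d \right)} = 2 d$ ($p{\left(j,d \right)} = 2 \cdot 1^{2} d = 2 \cdot 1 d = 2 d$)
$Y{\left(c,E \right)} = 13 - E - c$ ($Y{\left(c,E \right)} = \left(13 - c\right) - E = 13 - E - c$)
$\frac{\sqrt{14999 + 9823} + z{\left(-107 \right)}}{Y{\left(-148,-71 \right)} + p{\left(-80,-65 \right)}} = \frac{\sqrt{14999 + 9823} - 107}{\left(13 - -71 - -148\right) + 2 \left(-65\right)} = \frac{\sqrt{24822} - 107}{\left(13 + 71 + 148\right) - 130} = \frac{3 \sqrt{2758} - 107}{232 - 130} = \frac{-107 + 3 \sqrt{2758}}{102} = \left(-107 + 3 \sqrt{2758}\right) \frac{1}{102} = - \frac{107}{102} + \frac{\sqrt{2758}}{34}$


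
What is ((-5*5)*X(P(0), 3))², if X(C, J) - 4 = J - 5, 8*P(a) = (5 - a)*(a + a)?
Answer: 2500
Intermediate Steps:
P(a) = a*(5 - a)/4 (P(a) = ((5 - a)*(a + a))/8 = ((5 - a)*(2*a))/8 = (2*a*(5 - a))/8 = a*(5 - a)/4)
X(C, J) = -1 + J (X(C, J) = 4 + (J - 5) = 4 + (-5 + J) = -1 + J)
((-5*5)*X(P(0), 3))² = ((-5*5)*(-1 + 3))² = (-25*2)² = (-50)² = 2500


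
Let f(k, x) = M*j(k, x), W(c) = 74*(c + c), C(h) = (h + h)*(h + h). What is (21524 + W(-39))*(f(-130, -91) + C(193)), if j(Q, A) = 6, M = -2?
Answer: 2346795968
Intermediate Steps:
C(h) = 4*h² (C(h) = (2*h)*(2*h) = 4*h²)
W(c) = 148*c (W(c) = 74*(2*c) = 148*c)
f(k, x) = -12 (f(k, x) = -2*6 = -12)
(21524 + W(-39))*(f(-130, -91) + C(193)) = (21524 + 148*(-39))*(-12 + 4*193²) = (21524 - 5772)*(-12 + 4*37249) = 15752*(-12 + 148996) = 15752*148984 = 2346795968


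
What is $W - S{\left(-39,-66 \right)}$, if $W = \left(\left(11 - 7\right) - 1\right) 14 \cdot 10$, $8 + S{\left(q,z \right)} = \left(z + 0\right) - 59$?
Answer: $553$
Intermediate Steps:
$S{\left(q,z \right)} = -67 + z$ ($S{\left(q,z \right)} = -8 + \left(\left(z + 0\right) - 59\right) = -8 + \left(z - 59\right) = -8 + \left(-59 + z\right) = -67 + z$)
$W = 420$ ($W = \left(4 - 1\right) 14 \cdot 10 = 3 \cdot 14 \cdot 10 = 42 \cdot 10 = 420$)
$W - S{\left(-39,-66 \right)} = 420 - \left(-67 - 66\right) = 420 - -133 = 420 + 133 = 553$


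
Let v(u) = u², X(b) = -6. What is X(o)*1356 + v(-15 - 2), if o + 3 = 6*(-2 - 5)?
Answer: -7847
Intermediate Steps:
o = -45 (o = -3 + 6*(-2 - 5) = -3 + 6*(-7) = -3 - 42 = -45)
X(o)*1356 + v(-15 - 2) = -6*1356 + (-15 - 2)² = -8136 + (-17)² = -8136 + 289 = -7847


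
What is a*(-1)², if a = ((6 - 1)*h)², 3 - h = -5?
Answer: 1600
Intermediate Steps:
h = 8 (h = 3 - 1*(-5) = 3 + 5 = 8)
a = 1600 (a = ((6 - 1)*8)² = (5*8)² = 40² = 1600)
a*(-1)² = 1600*(-1)² = 1600*1 = 1600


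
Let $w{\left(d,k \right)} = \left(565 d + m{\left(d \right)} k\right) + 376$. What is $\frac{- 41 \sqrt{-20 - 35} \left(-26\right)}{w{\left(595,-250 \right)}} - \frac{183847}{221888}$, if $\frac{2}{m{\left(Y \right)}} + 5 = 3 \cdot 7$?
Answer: $- \frac{183847}{221888} + \frac{4264 i \sqrt{55}}{1346079} \approx -0.82856 + 0.023492 i$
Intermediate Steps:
$m{\left(Y \right)} = \frac{1}{8}$ ($m{\left(Y \right)} = \frac{2}{-5 + 3 \cdot 7} = \frac{2}{-5 + 21} = \frac{2}{16} = 2 \cdot \frac{1}{16} = \frac{1}{8}$)
$w{\left(d,k \right)} = 376 + 565 d + \frac{k}{8}$ ($w{\left(d,k \right)} = \left(565 d + \frac{k}{8}\right) + 376 = 376 + 565 d + \frac{k}{8}$)
$\frac{- 41 \sqrt{-20 - 35} \left(-26\right)}{w{\left(595,-250 \right)}} - \frac{183847}{221888} = \frac{- 41 \sqrt{-20 - 35} \left(-26\right)}{376 + 565 \cdot 595 + \frac{1}{8} \left(-250\right)} - \frac{183847}{221888} = \frac{- 41 \sqrt{-55} \left(-26\right)}{376 + 336175 - \frac{125}{4}} - \frac{183847}{221888} = \frac{- 41 i \sqrt{55} \left(-26\right)}{\frac{1346079}{4}} - \frac{183847}{221888} = - 41 i \sqrt{55} \left(-26\right) \frac{4}{1346079} - \frac{183847}{221888} = 1066 i \sqrt{55} \cdot \frac{4}{1346079} - \frac{183847}{221888} = \frac{4264 i \sqrt{55}}{1346079} - \frac{183847}{221888} = - \frac{183847}{221888} + \frac{4264 i \sqrt{55}}{1346079}$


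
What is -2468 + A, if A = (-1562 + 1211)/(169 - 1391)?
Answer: -231965/94 ≈ -2467.7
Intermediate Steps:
A = 27/94 (A = -351/(-1222) = -351*(-1/1222) = 27/94 ≈ 0.28723)
-2468 + A = -2468 + 27/94 = -231965/94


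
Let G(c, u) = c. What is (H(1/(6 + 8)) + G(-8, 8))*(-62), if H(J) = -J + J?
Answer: 496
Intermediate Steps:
H(J) = 0
(H(1/(6 + 8)) + G(-8, 8))*(-62) = (0 - 8)*(-62) = -8*(-62) = 496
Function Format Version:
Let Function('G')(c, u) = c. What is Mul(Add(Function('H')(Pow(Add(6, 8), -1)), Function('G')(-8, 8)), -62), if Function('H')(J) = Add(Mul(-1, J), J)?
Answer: 496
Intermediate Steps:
Function('H')(J) = 0
Mul(Add(Function('H')(Pow(Add(6, 8), -1)), Function('G')(-8, 8)), -62) = Mul(Add(0, -8), -62) = Mul(-8, -62) = 496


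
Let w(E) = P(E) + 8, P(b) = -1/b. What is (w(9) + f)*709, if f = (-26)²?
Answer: 4363895/9 ≈ 4.8488e+5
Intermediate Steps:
w(E) = 8 - 1/E (w(E) = -1/E + 8 = 8 - 1/E)
f = 676
(w(9) + f)*709 = ((8 - 1/9) + 676)*709 = ((8 - 1*⅑) + 676)*709 = ((8 - ⅑) + 676)*709 = (71/9 + 676)*709 = (6155/9)*709 = 4363895/9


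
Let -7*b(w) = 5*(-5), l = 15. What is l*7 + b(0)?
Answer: 760/7 ≈ 108.57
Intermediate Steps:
b(w) = 25/7 (b(w) = -5*(-5)/7 = -⅐*(-25) = 25/7)
l*7 + b(0) = 15*7 + 25/7 = 105 + 25/7 = 760/7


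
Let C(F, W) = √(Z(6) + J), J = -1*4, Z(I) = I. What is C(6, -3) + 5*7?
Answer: 35 + √2 ≈ 36.414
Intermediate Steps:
J = -4
C(F, W) = √2 (C(F, W) = √(6 - 4) = √2)
C(6, -3) + 5*7 = √2 + 5*7 = √2 + 35 = 35 + √2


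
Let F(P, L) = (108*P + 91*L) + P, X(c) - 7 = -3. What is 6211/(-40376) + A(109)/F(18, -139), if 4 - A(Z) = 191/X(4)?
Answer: -64610507/431498312 ≈ -0.14974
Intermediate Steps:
X(c) = 4 (X(c) = 7 - 3 = 4)
A(Z) = -175/4 (A(Z) = 4 - 191/4 = -175/4)
F(P, L) = 91*L + 109*P (F(P, L) = (91*L + 108*P) + P = 91*L + 109*P)
6211/(-40376) + A(109)/F(18, -139) = 6211/(-40376) - 175/(4*(91*(-139) + 109*18)) = 6211*(-1/40376) - 175/(4*(-12649 + 1962)) = -6211/40376 - 175/4/(-10687) = -6211/40376 - 175/4*(-1/10687) = -6211/40376 + 175/42748 = -64610507/431498312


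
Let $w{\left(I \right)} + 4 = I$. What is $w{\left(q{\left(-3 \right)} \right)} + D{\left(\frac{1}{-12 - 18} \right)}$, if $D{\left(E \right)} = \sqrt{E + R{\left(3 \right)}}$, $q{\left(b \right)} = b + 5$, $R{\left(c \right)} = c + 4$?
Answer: $-2 + \frac{\sqrt{6270}}{30} \approx 0.63944$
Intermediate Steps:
$R{\left(c \right)} = 4 + c$
$q{\left(b \right)} = 5 + b$
$w{\left(I \right)} = -4 + I$
$D{\left(E \right)} = \sqrt{7 + E}$ ($D{\left(E \right)} = \sqrt{E + \left(4 + 3\right)} = \sqrt{E + 7} = \sqrt{7 + E}$)
$w{\left(q{\left(-3 \right)} \right)} + D{\left(\frac{1}{-12 - 18} \right)} = \left(-4 + \left(5 - 3\right)\right) + \sqrt{7 + \frac{1}{-12 - 18}} = \left(-4 + 2\right) + \sqrt{7 + \frac{1}{-30}} = -2 + \sqrt{7 - \frac{1}{30}} = -2 + \sqrt{\frac{209}{30}} = -2 + \frac{\sqrt{6270}}{30}$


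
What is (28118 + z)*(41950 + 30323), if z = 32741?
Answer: 4398462507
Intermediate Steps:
(28118 + z)*(41950 + 30323) = (28118 + 32741)*(41950 + 30323) = 60859*72273 = 4398462507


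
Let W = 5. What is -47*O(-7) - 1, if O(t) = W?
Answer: -236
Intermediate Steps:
O(t) = 5
-47*O(-7) - 1 = -47*5 - 1 = -235 - 1 = -236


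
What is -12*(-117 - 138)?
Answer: 3060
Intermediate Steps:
-12*(-117 - 138) = -12*(-255) = 3060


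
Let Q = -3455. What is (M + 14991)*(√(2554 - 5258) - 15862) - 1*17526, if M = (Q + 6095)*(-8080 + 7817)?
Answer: 10775499072 - 35325108*I ≈ 1.0775e+10 - 3.5325e+7*I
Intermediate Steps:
M = -694320 (M = (-3455 + 6095)*(-8080 + 7817) = 2640*(-263) = -694320)
(M + 14991)*(√(2554 - 5258) - 15862) - 1*17526 = (-694320 + 14991)*(√(2554 - 5258) - 15862) - 1*17526 = -679329*(√(-2704) - 15862) - 17526 = -679329*(52*I - 15862) - 17526 = -679329*(-15862 + 52*I) - 17526 = (10775516598 - 35325108*I) - 17526 = 10775499072 - 35325108*I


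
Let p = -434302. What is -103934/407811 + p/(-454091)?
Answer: 11810694448/16834845891 ≈ 0.70156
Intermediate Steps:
-103934/407811 + p/(-454091) = -103934/407811 - 434302/(-454091) = -103934*1/407811 - 434302*(-1/454091) = -103934/407811 + 39482/41281 = 11810694448/16834845891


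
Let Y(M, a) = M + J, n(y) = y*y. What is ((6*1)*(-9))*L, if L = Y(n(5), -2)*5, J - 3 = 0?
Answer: -7560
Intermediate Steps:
n(y) = y**2
J = 3 (J = 3 + 0 = 3)
Y(M, a) = 3 + M (Y(M, a) = M + 3 = 3 + M)
L = 140 (L = (3 + 5**2)*5 = (3 + 25)*5 = 28*5 = 140)
((6*1)*(-9))*L = ((6*1)*(-9))*140 = (6*(-9))*140 = -54*140 = -7560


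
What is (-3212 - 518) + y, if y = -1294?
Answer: -5024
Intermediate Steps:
(-3212 - 518) + y = (-3212 - 518) - 1294 = -3730 - 1294 = -5024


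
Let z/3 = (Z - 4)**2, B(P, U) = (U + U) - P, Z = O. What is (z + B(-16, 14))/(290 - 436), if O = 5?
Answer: -47/146 ≈ -0.32192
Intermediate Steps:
Z = 5
B(P, U) = -P + 2*U (B(P, U) = 2*U - P = -P + 2*U)
z = 3 (z = 3*(5 - 4)**2 = 3*1**2 = 3*1 = 3)
(z + B(-16, 14))/(290 - 436) = (3 + (-1*(-16) + 2*14))/(290 - 436) = (3 + (16 + 28))/(-146) = -(3 + 44)/146 = -1/146*47 = -47/146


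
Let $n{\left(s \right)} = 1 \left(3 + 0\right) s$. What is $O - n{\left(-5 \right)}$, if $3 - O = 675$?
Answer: $-657$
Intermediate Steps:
$O = -672$ ($O = 3 - 675 = -672$)
$n{\left(s \right)} = 3 s$ ($n{\left(s \right)} = 1 \cdot 3 s = 3 s$)
$O - n{\left(-5 \right)} = -672 - 3 \left(-5\right) = -672 - -15 = -672 + 15 = -657$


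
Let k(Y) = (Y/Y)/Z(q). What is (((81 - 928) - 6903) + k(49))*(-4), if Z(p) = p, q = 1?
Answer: 30996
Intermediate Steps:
k(Y) = 1 (k(Y) = (Y/Y)/1 = 1*1 = 1)
(((81 - 928) - 6903) + k(49))*(-4) = (((81 - 928) - 6903) + 1)*(-4) = ((-847 - 6903) + 1)*(-4) = (-7750 + 1)*(-4) = -7749*(-4) = 30996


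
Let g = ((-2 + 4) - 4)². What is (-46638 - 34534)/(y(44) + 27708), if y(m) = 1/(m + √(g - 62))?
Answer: 81172*(-√58 + 44*I)/(-1219153*I + 27708*√58) ≈ -2.9296 - 4.0373e-7*I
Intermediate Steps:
g = 4 (g = (2 - 4)² = (-2)² = 4)
y(m) = 1/(m + I*√58) (y(m) = 1/(m + √(4 - 62)) = 1/(m + √(-58)) = 1/(m + I*√58))
(-46638 - 34534)/(y(44) + 27708) = (-46638 - 34534)/(1/(44 + I*√58) + 27708) = -81172/(27708 + 1/(44 + I*√58))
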